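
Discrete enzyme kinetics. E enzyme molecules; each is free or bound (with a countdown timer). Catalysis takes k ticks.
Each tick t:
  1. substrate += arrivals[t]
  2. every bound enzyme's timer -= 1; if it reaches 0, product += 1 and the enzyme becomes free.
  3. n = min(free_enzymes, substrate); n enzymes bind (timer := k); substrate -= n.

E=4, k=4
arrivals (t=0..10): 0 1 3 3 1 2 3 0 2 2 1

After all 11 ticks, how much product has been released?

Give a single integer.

Answer: 8

Derivation:
t=0: arr=0 -> substrate=0 bound=0 product=0
t=1: arr=1 -> substrate=0 bound=1 product=0
t=2: arr=3 -> substrate=0 bound=4 product=0
t=3: arr=3 -> substrate=3 bound=4 product=0
t=4: arr=1 -> substrate=4 bound=4 product=0
t=5: arr=2 -> substrate=5 bound=4 product=1
t=6: arr=3 -> substrate=5 bound=4 product=4
t=7: arr=0 -> substrate=5 bound=4 product=4
t=8: arr=2 -> substrate=7 bound=4 product=4
t=9: arr=2 -> substrate=8 bound=4 product=5
t=10: arr=1 -> substrate=6 bound=4 product=8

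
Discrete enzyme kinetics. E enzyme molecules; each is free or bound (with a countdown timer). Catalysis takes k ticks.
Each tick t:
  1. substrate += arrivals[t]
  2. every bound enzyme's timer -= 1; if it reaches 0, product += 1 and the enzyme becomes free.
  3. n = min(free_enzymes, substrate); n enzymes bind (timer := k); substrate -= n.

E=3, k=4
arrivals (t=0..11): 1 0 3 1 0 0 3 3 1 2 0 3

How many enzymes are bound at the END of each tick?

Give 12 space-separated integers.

Answer: 1 1 3 3 3 3 3 3 3 3 3 3

Derivation:
t=0: arr=1 -> substrate=0 bound=1 product=0
t=1: arr=0 -> substrate=0 bound=1 product=0
t=2: arr=3 -> substrate=1 bound=3 product=0
t=3: arr=1 -> substrate=2 bound=3 product=0
t=4: arr=0 -> substrate=1 bound=3 product=1
t=5: arr=0 -> substrate=1 bound=3 product=1
t=6: arr=3 -> substrate=2 bound=3 product=3
t=7: arr=3 -> substrate=5 bound=3 product=3
t=8: arr=1 -> substrate=5 bound=3 product=4
t=9: arr=2 -> substrate=7 bound=3 product=4
t=10: arr=0 -> substrate=5 bound=3 product=6
t=11: arr=3 -> substrate=8 bound=3 product=6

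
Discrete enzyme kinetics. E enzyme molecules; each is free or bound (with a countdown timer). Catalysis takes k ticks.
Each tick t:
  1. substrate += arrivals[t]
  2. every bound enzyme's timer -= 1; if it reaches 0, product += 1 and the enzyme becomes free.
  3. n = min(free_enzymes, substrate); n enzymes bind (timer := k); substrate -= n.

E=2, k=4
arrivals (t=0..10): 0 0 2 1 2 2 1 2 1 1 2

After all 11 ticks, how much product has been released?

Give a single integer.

Answer: 4

Derivation:
t=0: arr=0 -> substrate=0 bound=0 product=0
t=1: arr=0 -> substrate=0 bound=0 product=0
t=2: arr=2 -> substrate=0 bound=2 product=0
t=3: arr=1 -> substrate=1 bound=2 product=0
t=4: arr=2 -> substrate=3 bound=2 product=0
t=5: arr=2 -> substrate=5 bound=2 product=0
t=6: arr=1 -> substrate=4 bound=2 product=2
t=7: arr=2 -> substrate=6 bound=2 product=2
t=8: arr=1 -> substrate=7 bound=2 product=2
t=9: arr=1 -> substrate=8 bound=2 product=2
t=10: arr=2 -> substrate=8 bound=2 product=4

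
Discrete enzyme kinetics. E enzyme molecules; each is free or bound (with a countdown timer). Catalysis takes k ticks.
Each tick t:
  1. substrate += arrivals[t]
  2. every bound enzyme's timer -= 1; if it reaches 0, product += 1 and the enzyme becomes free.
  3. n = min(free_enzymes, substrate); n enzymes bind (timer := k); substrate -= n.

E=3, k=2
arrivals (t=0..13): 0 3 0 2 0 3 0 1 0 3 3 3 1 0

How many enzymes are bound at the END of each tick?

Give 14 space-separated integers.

t=0: arr=0 -> substrate=0 bound=0 product=0
t=1: arr=3 -> substrate=0 bound=3 product=0
t=2: arr=0 -> substrate=0 bound=3 product=0
t=3: arr=2 -> substrate=0 bound=2 product=3
t=4: arr=0 -> substrate=0 bound=2 product=3
t=5: arr=3 -> substrate=0 bound=3 product=5
t=6: arr=0 -> substrate=0 bound=3 product=5
t=7: arr=1 -> substrate=0 bound=1 product=8
t=8: arr=0 -> substrate=0 bound=1 product=8
t=9: arr=3 -> substrate=0 bound=3 product=9
t=10: arr=3 -> substrate=3 bound=3 product=9
t=11: arr=3 -> substrate=3 bound=3 product=12
t=12: arr=1 -> substrate=4 bound=3 product=12
t=13: arr=0 -> substrate=1 bound=3 product=15

Answer: 0 3 3 2 2 3 3 1 1 3 3 3 3 3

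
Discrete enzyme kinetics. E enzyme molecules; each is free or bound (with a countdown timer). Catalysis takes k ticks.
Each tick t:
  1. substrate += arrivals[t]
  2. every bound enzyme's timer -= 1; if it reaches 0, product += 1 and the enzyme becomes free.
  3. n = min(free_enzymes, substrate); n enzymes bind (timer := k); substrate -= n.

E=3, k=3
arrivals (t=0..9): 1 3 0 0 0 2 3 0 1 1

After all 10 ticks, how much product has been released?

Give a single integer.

Answer: 7

Derivation:
t=0: arr=1 -> substrate=0 bound=1 product=0
t=1: arr=3 -> substrate=1 bound=3 product=0
t=2: arr=0 -> substrate=1 bound=3 product=0
t=3: arr=0 -> substrate=0 bound=3 product=1
t=4: arr=0 -> substrate=0 bound=1 product=3
t=5: arr=2 -> substrate=0 bound=3 product=3
t=6: arr=3 -> substrate=2 bound=3 product=4
t=7: arr=0 -> substrate=2 bound=3 product=4
t=8: arr=1 -> substrate=1 bound=3 product=6
t=9: arr=1 -> substrate=1 bound=3 product=7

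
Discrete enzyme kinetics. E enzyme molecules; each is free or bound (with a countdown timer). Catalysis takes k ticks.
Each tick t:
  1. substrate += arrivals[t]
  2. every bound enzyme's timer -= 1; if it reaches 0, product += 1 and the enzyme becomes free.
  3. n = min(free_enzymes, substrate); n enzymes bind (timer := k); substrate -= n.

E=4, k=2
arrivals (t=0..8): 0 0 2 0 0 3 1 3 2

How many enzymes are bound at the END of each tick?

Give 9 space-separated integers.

Answer: 0 0 2 2 0 3 4 4 4

Derivation:
t=0: arr=0 -> substrate=0 bound=0 product=0
t=1: arr=0 -> substrate=0 bound=0 product=0
t=2: arr=2 -> substrate=0 bound=2 product=0
t=3: arr=0 -> substrate=0 bound=2 product=0
t=4: arr=0 -> substrate=0 bound=0 product=2
t=5: arr=3 -> substrate=0 bound=3 product=2
t=6: arr=1 -> substrate=0 bound=4 product=2
t=7: arr=3 -> substrate=0 bound=4 product=5
t=8: arr=2 -> substrate=1 bound=4 product=6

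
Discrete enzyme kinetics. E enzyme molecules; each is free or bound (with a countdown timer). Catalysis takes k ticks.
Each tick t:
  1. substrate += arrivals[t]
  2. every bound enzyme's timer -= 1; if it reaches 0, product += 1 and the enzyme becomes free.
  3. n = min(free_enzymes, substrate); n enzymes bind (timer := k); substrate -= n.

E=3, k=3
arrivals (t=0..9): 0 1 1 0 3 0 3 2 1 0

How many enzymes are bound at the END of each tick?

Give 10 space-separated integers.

Answer: 0 1 2 2 3 3 3 3 3 3

Derivation:
t=0: arr=0 -> substrate=0 bound=0 product=0
t=1: arr=1 -> substrate=0 bound=1 product=0
t=2: arr=1 -> substrate=0 bound=2 product=0
t=3: arr=0 -> substrate=0 bound=2 product=0
t=4: arr=3 -> substrate=1 bound=3 product=1
t=5: arr=0 -> substrate=0 bound=3 product=2
t=6: arr=3 -> substrate=3 bound=3 product=2
t=7: arr=2 -> substrate=3 bound=3 product=4
t=8: arr=1 -> substrate=3 bound=3 product=5
t=9: arr=0 -> substrate=3 bound=3 product=5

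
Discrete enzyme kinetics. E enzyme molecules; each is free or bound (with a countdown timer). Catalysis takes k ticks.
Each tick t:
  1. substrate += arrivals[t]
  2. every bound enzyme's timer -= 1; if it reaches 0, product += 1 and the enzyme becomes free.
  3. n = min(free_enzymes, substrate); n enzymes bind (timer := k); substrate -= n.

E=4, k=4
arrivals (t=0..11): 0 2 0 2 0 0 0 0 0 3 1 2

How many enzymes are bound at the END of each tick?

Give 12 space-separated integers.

Answer: 0 2 2 4 4 2 2 0 0 3 4 4

Derivation:
t=0: arr=0 -> substrate=0 bound=0 product=0
t=1: arr=2 -> substrate=0 bound=2 product=0
t=2: arr=0 -> substrate=0 bound=2 product=0
t=3: arr=2 -> substrate=0 bound=4 product=0
t=4: arr=0 -> substrate=0 bound=4 product=0
t=5: arr=0 -> substrate=0 bound=2 product=2
t=6: arr=0 -> substrate=0 bound=2 product=2
t=7: arr=0 -> substrate=0 bound=0 product=4
t=8: arr=0 -> substrate=0 bound=0 product=4
t=9: arr=3 -> substrate=0 bound=3 product=4
t=10: arr=1 -> substrate=0 bound=4 product=4
t=11: arr=2 -> substrate=2 bound=4 product=4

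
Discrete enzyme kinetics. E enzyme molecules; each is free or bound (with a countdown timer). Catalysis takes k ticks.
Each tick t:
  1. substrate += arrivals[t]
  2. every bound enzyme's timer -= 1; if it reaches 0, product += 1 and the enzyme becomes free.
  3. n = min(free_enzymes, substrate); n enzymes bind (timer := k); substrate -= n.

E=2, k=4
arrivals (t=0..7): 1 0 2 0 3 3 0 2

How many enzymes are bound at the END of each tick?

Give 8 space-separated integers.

t=0: arr=1 -> substrate=0 bound=1 product=0
t=1: arr=0 -> substrate=0 bound=1 product=0
t=2: arr=2 -> substrate=1 bound=2 product=0
t=3: arr=0 -> substrate=1 bound=2 product=0
t=4: arr=3 -> substrate=3 bound=2 product=1
t=5: arr=3 -> substrate=6 bound=2 product=1
t=6: arr=0 -> substrate=5 bound=2 product=2
t=7: arr=2 -> substrate=7 bound=2 product=2

Answer: 1 1 2 2 2 2 2 2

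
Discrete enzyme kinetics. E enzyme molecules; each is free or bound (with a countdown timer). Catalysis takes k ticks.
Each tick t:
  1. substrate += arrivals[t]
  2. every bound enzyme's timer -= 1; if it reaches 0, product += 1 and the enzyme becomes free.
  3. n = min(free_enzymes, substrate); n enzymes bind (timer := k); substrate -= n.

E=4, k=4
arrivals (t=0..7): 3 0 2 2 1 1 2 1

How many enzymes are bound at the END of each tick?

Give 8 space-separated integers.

Answer: 3 3 4 4 4 4 4 4

Derivation:
t=0: arr=3 -> substrate=0 bound=3 product=0
t=1: arr=0 -> substrate=0 bound=3 product=0
t=2: arr=2 -> substrate=1 bound=4 product=0
t=3: arr=2 -> substrate=3 bound=4 product=0
t=4: arr=1 -> substrate=1 bound=4 product=3
t=5: arr=1 -> substrate=2 bound=4 product=3
t=6: arr=2 -> substrate=3 bound=4 product=4
t=7: arr=1 -> substrate=4 bound=4 product=4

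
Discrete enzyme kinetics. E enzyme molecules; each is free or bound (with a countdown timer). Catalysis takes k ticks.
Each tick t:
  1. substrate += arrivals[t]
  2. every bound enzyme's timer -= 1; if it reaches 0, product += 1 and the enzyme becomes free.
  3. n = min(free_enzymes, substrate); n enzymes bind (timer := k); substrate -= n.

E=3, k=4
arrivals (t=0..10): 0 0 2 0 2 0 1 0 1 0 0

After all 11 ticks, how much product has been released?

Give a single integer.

t=0: arr=0 -> substrate=0 bound=0 product=0
t=1: arr=0 -> substrate=0 bound=0 product=0
t=2: arr=2 -> substrate=0 bound=2 product=0
t=3: arr=0 -> substrate=0 bound=2 product=0
t=4: arr=2 -> substrate=1 bound=3 product=0
t=5: arr=0 -> substrate=1 bound=3 product=0
t=6: arr=1 -> substrate=0 bound=3 product=2
t=7: arr=0 -> substrate=0 bound=3 product=2
t=8: arr=1 -> substrate=0 bound=3 product=3
t=9: arr=0 -> substrate=0 bound=3 product=3
t=10: arr=0 -> substrate=0 bound=1 product=5

Answer: 5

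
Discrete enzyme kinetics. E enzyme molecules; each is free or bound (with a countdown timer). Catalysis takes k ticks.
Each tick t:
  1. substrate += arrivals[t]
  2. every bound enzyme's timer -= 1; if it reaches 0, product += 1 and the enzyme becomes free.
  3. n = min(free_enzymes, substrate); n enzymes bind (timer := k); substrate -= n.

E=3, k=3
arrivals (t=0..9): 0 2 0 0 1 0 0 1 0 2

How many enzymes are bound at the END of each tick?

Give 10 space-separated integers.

Answer: 0 2 2 2 1 1 1 1 1 3

Derivation:
t=0: arr=0 -> substrate=0 bound=0 product=0
t=1: arr=2 -> substrate=0 bound=2 product=0
t=2: arr=0 -> substrate=0 bound=2 product=0
t=3: arr=0 -> substrate=0 bound=2 product=0
t=4: arr=1 -> substrate=0 bound=1 product=2
t=5: arr=0 -> substrate=0 bound=1 product=2
t=6: arr=0 -> substrate=0 bound=1 product=2
t=7: arr=1 -> substrate=0 bound=1 product=3
t=8: arr=0 -> substrate=0 bound=1 product=3
t=9: arr=2 -> substrate=0 bound=3 product=3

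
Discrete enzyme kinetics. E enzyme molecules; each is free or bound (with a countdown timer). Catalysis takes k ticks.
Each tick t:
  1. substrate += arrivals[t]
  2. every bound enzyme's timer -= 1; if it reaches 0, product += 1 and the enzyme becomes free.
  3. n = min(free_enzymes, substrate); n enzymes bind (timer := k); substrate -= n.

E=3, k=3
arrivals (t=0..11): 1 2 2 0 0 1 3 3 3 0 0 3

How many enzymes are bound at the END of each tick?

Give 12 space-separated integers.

t=0: arr=1 -> substrate=0 bound=1 product=0
t=1: arr=2 -> substrate=0 bound=3 product=0
t=2: arr=2 -> substrate=2 bound=3 product=0
t=3: arr=0 -> substrate=1 bound=3 product=1
t=4: arr=0 -> substrate=0 bound=2 product=3
t=5: arr=1 -> substrate=0 bound=3 product=3
t=6: arr=3 -> substrate=2 bound=3 product=4
t=7: arr=3 -> substrate=4 bound=3 product=5
t=8: arr=3 -> substrate=6 bound=3 product=6
t=9: arr=0 -> substrate=5 bound=3 product=7
t=10: arr=0 -> substrate=4 bound=3 product=8
t=11: arr=3 -> substrate=6 bound=3 product=9

Answer: 1 3 3 3 2 3 3 3 3 3 3 3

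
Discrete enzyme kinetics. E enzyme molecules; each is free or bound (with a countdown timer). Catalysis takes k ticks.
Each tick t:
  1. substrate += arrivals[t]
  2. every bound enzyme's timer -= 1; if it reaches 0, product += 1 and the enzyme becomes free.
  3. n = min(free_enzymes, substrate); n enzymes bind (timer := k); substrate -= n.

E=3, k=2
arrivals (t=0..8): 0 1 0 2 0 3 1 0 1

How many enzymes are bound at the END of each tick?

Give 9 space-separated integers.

Answer: 0 1 1 2 2 3 3 1 2

Derivation:
t=0: arr=0 -> substrate=0 bound=0 product=0
t=1: arr=1 -> substrate=0 bound=1 product=0
t=2: arr=0 -> substrate=0 bound=1 product=0
t=3: arr=2 -> substrate=0 bound=2 product=1
t=4: arr=0 -> substrate=0 bound=2 product=1
t=5: arr=3 -> substrate=0 bound=3 product=3
t=6: arr=1 -> substrate=1 bound=3 product=3
t=7: arr=0 -> substrate=0 bound=1 product=6
t=8: arr=1 -> substrate=0 bound=2 product=6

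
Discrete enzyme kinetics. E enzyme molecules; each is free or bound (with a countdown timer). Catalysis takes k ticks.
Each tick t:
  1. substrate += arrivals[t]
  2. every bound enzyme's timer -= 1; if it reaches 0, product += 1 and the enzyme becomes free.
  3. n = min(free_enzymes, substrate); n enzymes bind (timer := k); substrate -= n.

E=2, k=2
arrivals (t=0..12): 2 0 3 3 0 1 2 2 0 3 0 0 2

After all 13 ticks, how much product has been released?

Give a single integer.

Answer: 12

Derivation:
t=0: arr=2 -> substrate=0 bound=2 product=0
t=1: arr=0 -> substrate=0 bound=2 product=0
t=2: arr=3 -> substrate=1 bound=2 product=2
t=3: arr=3 -> substrate=4 bound=2 product=2
t=4: arr=0 -> substrate=2 bound=2 product=4
t=5: arr=1 -> substrate=3 bound=2 product=4
t=6: arr=2 -> substrate=3 bound=2 product=6
t=7: arr=2 -> substrate=5 bound=2 product=6
t=8: arr=0 -> substrate=3 bound=2 product=8
t=9: arr=3 -> substrate=6 bound=2 product=8
t=10: arr=0 -> substrate=4 bound=2 product=10
t=11: arr=0 -> substrate=4 bound=2 product=10
t=12: arr=2 -> substrate=4 bound=2 product=12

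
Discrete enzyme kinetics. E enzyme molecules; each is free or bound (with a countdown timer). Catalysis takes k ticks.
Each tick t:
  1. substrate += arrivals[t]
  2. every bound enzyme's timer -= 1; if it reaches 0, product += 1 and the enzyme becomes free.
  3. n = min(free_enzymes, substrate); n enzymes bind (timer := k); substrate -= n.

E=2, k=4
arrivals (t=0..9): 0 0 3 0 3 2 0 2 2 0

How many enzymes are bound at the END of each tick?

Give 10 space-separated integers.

t=0: arr=0 -> substrate=0 bound=0 product=0
t=1: arr=0 -> substrate=0 bound=0 product=0
t=2: arr=3 -> substrate=1 bound=2 product=0
t=3: arr=0 -> substrate=1 bound=2 product=0
t=4: arr=3 -> substrate=4 bound=2 product=0
t=5: arr=2 -> substrate=6 bound=2 product=0
t=6: arr=0 -> substrate=4 bound=2 product=2
t=7: arr=2 -> substrate=6 bound=2 product=2
t=8: arr=2 -> substrate=8 bound=2 product=2
t=9: arr=0 -> substrate=8 bound=2 product=2

Answer: 0 0 2 2 2 2 2 2 2 2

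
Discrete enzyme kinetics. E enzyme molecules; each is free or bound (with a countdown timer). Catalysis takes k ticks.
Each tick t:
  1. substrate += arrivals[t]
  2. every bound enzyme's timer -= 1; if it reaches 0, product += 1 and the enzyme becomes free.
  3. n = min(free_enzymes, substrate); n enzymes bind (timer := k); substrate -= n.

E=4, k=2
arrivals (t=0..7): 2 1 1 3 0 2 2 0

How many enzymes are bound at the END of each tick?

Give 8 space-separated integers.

t=0: arr=2 -> substrate=0 bound=2 product=0
t=1: arr=1 -> substrate=0 bound=3 product=0
t=2: arr=1 -> substrate=0 bound=2 product=2
t=3: arr=3 -> substrate=0 bound=4 product=3
t=4: arr=0 -> substrate=0 bound=3 product=4
t=5: arr=2 -> substrate=0 bound=2 product=7
t=6: arr=2 -> substrate=0 bound=4 product=7
t=7: arr=0 -> substrate=0 bound=2 product=9

Answer: 2 3 2 4 3 2 4 2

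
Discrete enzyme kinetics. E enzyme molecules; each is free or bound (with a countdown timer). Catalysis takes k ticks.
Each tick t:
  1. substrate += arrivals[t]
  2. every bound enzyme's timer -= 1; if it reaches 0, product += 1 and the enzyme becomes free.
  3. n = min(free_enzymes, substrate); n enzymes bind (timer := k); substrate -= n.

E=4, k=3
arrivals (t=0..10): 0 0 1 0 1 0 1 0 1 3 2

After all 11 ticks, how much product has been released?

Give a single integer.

t=0: arr=0 -> substrate=0 bound=0 product=0
t=1: arr=0 -> substrate=0 bound=0 product=0
t=2: arr=1 -> substrate=0 bound=1 product=0
t=3: arr=0 -> substrate=0 bound=1 product=0
t=4: arr=1 -> substrate=0 bound=2 product=0
t=5: arr=0 -> substrate=0 bound=1 product=1
t=6: arr=1 -> substrate=0 bound=2 product=1
t=7: arr=0 -> substrate=0 bound=1 product=2
t=8: arr=1 -> substrate=0 bound=2 product=2
t=9: arr=3 -> substrate=0 bound=4 product=3
t=10: arr=2 -> substrate=2 bound=4 product=3

Answer: 3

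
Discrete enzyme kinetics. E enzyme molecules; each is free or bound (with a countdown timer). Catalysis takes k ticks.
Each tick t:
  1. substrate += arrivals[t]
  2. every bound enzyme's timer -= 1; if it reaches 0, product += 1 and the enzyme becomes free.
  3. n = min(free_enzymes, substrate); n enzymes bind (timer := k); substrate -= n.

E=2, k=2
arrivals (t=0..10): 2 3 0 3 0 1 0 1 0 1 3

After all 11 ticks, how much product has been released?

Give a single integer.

Answer: 10

Derivation:
t=0: arr=2 -> substrate=0 bound=2 product=0
t=1: arr=3 -> substrate=3 bound=2 product=0
t=2: arr=0 -> substrate=1 bound=2 product=2
t=3: arr=3 -> substrate=4 bound=2 product=2
t=4: arr=0 -> substrate=2 bound=2 product=4
t=5: arr=1 -> substrate=3 bound=2 product=4
t=6: arr=0 -> substrate=1 bound=2 product=6
t=7: arr=1 -> substrate=2 bound=2 product=6
t=8: arr=0 -> substrate=0 bound=2 product=8
t=9: arr=1 -> substrate=1 bound=2 product=8
t=10: arr=3 -> substrate=2 bound=2 product=10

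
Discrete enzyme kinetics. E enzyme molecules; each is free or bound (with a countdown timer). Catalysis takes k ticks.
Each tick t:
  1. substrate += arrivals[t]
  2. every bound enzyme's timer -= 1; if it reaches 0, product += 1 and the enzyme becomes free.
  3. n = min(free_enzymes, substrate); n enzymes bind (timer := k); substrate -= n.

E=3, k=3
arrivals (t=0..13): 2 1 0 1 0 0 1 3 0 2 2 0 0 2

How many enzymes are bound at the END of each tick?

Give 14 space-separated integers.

Answer: 2 3 3 2 1 1 1 3 3 3 3 3 3 3

Derivation:
t=0: arr=2 -> substrate=0 bound=2 product=0
t=1: arr=1 -> substrate=0 bound=3 product=0
t=2: arr=0 -> substrate=0 bound=3 product=0
t=3: arr=1 -> substrate=0 bound=2 product=2
t=4: arr=0 -> substrate=0 bound=1 product=3
t=5: arr=0 -> substrate=0 bound=1 product=3
t=6: arr=1 -> substrate=0 bound=1 product=4
t=7: arr=3 -> substrate=1 bound=3 product=4
t=8: arr=0 -> substrate=1 bound=3 product=4
t=9: arr=2 -> substrate=2 bound=3 product=5
t=10: arr=2 -> substrate=2 bound=3 product=7
t=11: arr=0 -> substrate=2 bound=3 product=7
t=12: arr=0 -> substrate=1 bound=3 product=8
t=13: arr=2 -> substrate=1 bound=3 product=10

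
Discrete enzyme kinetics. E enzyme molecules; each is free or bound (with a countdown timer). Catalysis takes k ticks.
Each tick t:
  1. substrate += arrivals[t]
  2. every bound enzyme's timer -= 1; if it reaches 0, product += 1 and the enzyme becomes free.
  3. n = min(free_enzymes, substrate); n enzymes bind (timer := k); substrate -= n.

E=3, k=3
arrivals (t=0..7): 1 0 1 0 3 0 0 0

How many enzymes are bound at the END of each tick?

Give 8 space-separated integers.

t=0: arr=1 -> substrate=0 bound=1 product=0
t=1: arr=0 -> substrate=0 bound=1 product=0
t=2: arr=1 -> substrate=0 bound=2 product=0
t=3: arr=0 -> substrate=0 bound=1 product=1
t=4: arr=3 -> substrate=1 bound=3 product=1
t=5: arr=0 -> substrate=0 bound=3 product=2
t=6: arr=0 -> substrate=0 bound=3 product=2
t=7: arr=0 -> substrate=0 bound=1 product=4

Answer: 1 1 2 1 3 3 3 1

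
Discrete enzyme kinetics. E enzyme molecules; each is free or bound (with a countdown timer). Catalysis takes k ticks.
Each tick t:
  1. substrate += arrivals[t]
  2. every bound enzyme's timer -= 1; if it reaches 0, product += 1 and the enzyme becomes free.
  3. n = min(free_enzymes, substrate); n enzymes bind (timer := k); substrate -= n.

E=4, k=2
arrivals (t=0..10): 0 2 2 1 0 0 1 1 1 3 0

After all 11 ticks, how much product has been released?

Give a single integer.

Answer: 8

Derivation:
t=0: arr=0 -> substrate=0 bound=0 product=0
t=1: arr=2 -> substrate=0 bound=2 product=0
t=2: arr=2 -> substrate=0 bound=4 product=0
t=3: arr=1 -> substrate=0 bound=3 product=2
t=4: arr=0 -> substrate=0 bound=1 product=4
t=5: arr=0 -> substrate=0 bound=0 product=5
t=6: arr=1 -> substrate=0 bound=1 product=5
t=7: arr=1 -> substrate=0 bound=2 product=5
t=8: arr=1 -> substrate=0 bound=2 product=6
t=9: arr=3 -> substrate=0 bound=4 product=7
t=10: arr=0 -> substrate=0 bound=3 product=8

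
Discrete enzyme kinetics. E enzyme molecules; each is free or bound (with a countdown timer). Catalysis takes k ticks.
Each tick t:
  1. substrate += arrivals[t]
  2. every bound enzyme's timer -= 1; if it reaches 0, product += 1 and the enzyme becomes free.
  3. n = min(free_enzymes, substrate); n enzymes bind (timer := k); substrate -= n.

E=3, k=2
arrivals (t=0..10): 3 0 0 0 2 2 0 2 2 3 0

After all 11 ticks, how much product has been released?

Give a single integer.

t=0: arr=3 -> substrate=0 bound=3 product=0
t=1: arr=0 -> substrate=0 bound=3 product=0
t=2: arr=0 -> substrate=0 bound=0 product=3
t=3: arr=0 -> substrate=0 bound=0 product=3
t=4: arr=2 -> substrate=0 bound=2 product=3
t=5: arr=2 -> substrate=1 bound=3 product=3
t=6: arr=0 -> substrate=0 bound=2 product=5
t=7: arr=2 -> substrate=0 bound=3 product=6
t=8: arr=2 -> substrate=1 bound=3 product=7
t=9: arr=3 -> substrate=2 bound=3 product=9
t=10: arr=0 -> substrate=1 bound=3 product=10

Answer: 10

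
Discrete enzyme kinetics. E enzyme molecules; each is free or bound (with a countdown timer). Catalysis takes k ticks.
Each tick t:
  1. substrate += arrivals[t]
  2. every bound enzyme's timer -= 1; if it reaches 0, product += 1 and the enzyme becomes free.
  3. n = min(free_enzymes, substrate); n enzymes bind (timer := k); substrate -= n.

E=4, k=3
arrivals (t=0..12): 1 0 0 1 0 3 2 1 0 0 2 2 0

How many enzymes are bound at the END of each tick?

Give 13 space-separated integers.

t=0: arr=1 -> substrate=0 bound=1 product=0
t=1: arr=0 -> substrate=0 bound=1 product=0
t=2: arr=0 -> substrate=0 bound=1 product=0
t=3: arr=1 -> substrate=0 bound=1 product=1
t=4: arr=0 -> substrate=0 bound=1 product=1
t=5: arr=3 -> substrate=0 bound=4 product=1
t=6: arr=2 -> substrate=1 bound=4 product=2
t=7: arr=1 -> substrate=2 bound=4 product=2
t=8: arr=0 -> substrate=0 bound=3 product=5
t=9: arr=0 -> substrate=0 bound=2 product=6
t=10: arr=2 -> substrate=0 bound=4 product=6
t=11: arr=2 -> substrate=0 bound=4 product=8
t=12: arr=0 -> substrate=0 bound=4 product=8

Answer: 1 1 1 1 1 4 4 4 3 2 4 4 4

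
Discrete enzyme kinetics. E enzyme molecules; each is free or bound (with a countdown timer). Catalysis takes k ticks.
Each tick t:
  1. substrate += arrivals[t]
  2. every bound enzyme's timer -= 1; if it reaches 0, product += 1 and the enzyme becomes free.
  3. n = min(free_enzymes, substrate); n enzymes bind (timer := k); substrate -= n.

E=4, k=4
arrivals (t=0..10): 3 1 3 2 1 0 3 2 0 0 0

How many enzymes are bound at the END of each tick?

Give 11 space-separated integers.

t=0: arr=3 -> substrate=0 bound=3 product=0
t=1: arr=1 -> substrate=0 bound=4 product=0
t=2: arr=3 -> substrate=3 bound=4 product=0
t=3: arr=2 -> substrate=5 bound=4 product=0
t=4: arr=1 -> substrate=3 bound=4 product=3
t=5: arr=0 -> substrate=2 bound=4 product=4
t=6: arr=3 -> substrate=5 bound=4 product=4
t=7: arr=2 -> substrate=7 bound=4 product=4
t=8: arr=0 -> substrate=4 bound=4 product=7
t=9: arr=0 -> substrate=3 bound=4 product=8
t=10: arr=0 -> substrate=3 bound=4 product=8

Answer: 3 4 4 4 4 4 4 4 4 4 4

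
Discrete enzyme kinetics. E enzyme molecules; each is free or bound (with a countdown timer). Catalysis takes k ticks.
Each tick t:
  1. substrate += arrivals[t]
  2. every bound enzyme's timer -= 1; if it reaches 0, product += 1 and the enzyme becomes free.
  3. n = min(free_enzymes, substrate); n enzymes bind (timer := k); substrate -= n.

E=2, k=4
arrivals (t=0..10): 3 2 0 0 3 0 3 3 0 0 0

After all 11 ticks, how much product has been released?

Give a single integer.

t=0: arr=3 -> substrate=1 bound=2 product=0
t=1: arr=2 -> substrate=3 bound=2 product=0
t=2: arr=0 -> substrate=3 bound=2 product=0
t=3: arr=0 -> substrate=3 bound=2 product=0
t=4: arr=3 -> substrate=4 bound=2 product=2
t=5: arr=0 -> substrate=4 bound=2 product=2
t=6: arr=3 -> substrate=7 bound=2 product=2
t=7: arr=3 -> substrate=10 bound=2 product=2
t=8: arr=0 -> substrate=8 bound=2 product=4
t=9: arr=0 -> substrate=8 bound=2 product=4
t=10: arr=0 -> substrate=8 bound=2 product=4

Answer: 4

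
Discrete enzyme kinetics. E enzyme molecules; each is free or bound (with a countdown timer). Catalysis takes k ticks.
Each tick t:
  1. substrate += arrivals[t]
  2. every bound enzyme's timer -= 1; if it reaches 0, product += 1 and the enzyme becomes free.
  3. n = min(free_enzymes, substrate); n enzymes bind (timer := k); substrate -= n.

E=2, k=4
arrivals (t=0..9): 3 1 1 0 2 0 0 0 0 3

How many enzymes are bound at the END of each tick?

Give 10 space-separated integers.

t=0: arr=3 -> substrate=1 bound=2 product=0
t=1: arr=1 -> substrate=2 bound=2 product=0
t=2: arr=1 -> substrate=3 bound=2 product=0
t=3: arr=0 -> substrate=3 bound=2 product=0
t=4: arr=2 -> substrate=3 bound=2 product=2
t=5: arr=0 -> substrate=3 bound=2 product=2
t=6: arr=0 -> substrate=3 bound=2 product=2
t=7: arr=0 -> substrate=3 bound=2 product=2
t=8: arr=0 -> substrate=1 bound=2 product=4
t=9: arr=3 -> substrate=4 bound=2 product=4

Answer: 2 2 2 2 2 2 2 2 2 2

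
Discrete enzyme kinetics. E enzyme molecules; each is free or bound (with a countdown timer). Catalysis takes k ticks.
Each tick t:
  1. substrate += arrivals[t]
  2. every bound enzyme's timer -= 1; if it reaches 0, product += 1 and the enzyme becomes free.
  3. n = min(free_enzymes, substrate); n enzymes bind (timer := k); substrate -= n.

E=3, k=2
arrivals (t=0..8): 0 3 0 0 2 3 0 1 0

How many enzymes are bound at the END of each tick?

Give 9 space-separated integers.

t=0: arr=0 -> substrate=0 bound=0 product=0
t=1: arr=3 -> substrate=0 bound=3 product=0
t=2: arr=0 -> substrate=0 bound=3 product=0
t=3: arr=0 -> substrate=0 bound=0 product=3
t=4: arr=2 -> substrate=0 bound=2 product=3
t=5: arr=3 -> substrate=2 bound=3 product=3
t=6: arr=0 -> substrate=0 bound=3 product=5
t=7: arr=1 -> substrate=0 bound=3 product=6
t=8: arr=0 -> substrate=0 bound=1 product=8

Answer: 0 3 3 0 2 3 3 3 1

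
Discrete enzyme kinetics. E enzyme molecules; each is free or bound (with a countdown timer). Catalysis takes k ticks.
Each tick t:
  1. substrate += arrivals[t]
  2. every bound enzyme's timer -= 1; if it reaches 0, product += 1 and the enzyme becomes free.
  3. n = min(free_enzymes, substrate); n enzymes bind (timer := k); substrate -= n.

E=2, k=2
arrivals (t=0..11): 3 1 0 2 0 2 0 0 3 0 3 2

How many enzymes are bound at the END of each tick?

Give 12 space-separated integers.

t=0: arr=3 -> substrate=1 bound=2 product=0
t=1: arr=1 -> substrate=2 bound=2 product=0
t=2: arr=0 -> substrate=0 bound=2 product=2
t=3: arr=2 -> substrate=2 bound=2 product=2
t=4: arr=0 -> substrate=0 bound=2 product=4
t=5: arr=2 -> substrate=2 bound=2 product=4
t=6: arr=0 -> substrate=0 bound=2 product=6
t=7: arr=0 -> substrate=0 bound=2 product=6
t=8: arr=3 -> substrate=1 bound=2 product=8
t=9: arr=0 -> substrate=1 bound=2 product=8
t=10: arr=3 -> substrate=2 bound=2 product=10
t=11: arr=2 -> substrate=4 bound=2 product=10

Answer: 2 2 2 2 2 2 2 2 2 2 2 2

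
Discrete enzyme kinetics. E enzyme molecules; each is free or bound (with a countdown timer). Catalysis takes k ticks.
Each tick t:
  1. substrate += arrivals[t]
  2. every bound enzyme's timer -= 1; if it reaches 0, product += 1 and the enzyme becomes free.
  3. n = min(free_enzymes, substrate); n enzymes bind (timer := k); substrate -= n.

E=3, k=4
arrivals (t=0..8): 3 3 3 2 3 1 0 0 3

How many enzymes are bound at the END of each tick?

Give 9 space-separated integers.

Answer: 3 3 3 3 3 3 3 3 3

Derivation:
t=0: arr=3 -> substrate=0 bound=3 product=0
t=1: arr=3 -> substrate=3 bound=3 product=0
t=2: arr=3 -> substrate=6 bound=3 product=0
t=3: arr=2 -> substrate=8 bound=3 product=0
t=4: arr=3 -> substrate=8 bound=3 product=3
t=5: arr=1 -> substrate=9 bound=3 product=3
t=6: arr=0 -> substrate=9 bound=3 product=3
t=7: arr=0 -> substrate=9 bound=3 product=3
t=8: arr=3 -> substrate=9 bound=3 product=6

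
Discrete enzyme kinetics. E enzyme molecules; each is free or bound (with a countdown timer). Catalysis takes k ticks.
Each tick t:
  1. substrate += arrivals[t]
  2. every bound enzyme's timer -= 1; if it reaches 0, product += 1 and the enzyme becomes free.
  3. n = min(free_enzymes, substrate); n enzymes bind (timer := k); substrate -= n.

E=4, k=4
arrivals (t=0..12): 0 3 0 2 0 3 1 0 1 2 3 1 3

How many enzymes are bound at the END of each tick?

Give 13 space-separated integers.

Answer: 0 3 3 4 4 4 4 4 4 4 4 4 4

Derivation:
t=0: arr=0 -> substrate=0 bound=0 product=0
t=1: arr=3 -> substrate=0 bound=3 product=0
t=2: arr=0 -> substrate=0 bound=3 product=0
t=3: arr=2 -> substrate=1 bound=4 product=0
t=4: arr=0 -> substrate=1 bound=4 product=0
t=5: arr=3 -> substrate=1 bound=4 product=3
t=6: arr=1 -> substrate=2 bound=4 product=3
t=7: arr=0 -> substrate=1 bound=4 product=4
t=8: arr=1 -> substrate=2 bound=4 product=4
t=9: arr=2 -> substrate=1 bound=4 product=7
t=10: arr=3 -> substrate=4 bound=4 product=7
t=11: arr=1 -> substrate=4 bound=4 product=8
t=12: arr=3 -> substrate=7 bound=4 product=8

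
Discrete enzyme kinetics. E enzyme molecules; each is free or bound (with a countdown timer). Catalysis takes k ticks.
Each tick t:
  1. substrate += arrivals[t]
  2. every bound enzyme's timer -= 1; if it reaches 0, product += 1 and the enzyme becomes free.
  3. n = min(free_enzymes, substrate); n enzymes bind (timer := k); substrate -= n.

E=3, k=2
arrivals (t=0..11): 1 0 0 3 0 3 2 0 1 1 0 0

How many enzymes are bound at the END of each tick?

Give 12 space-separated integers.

t=0: arr=1 -> substrate=0 bound=1 product=0
t=1: arr=0 -> substrate=0 bound=1 product=0
t=2: arr=0 -> substrate=0 bound=0 product=1
t=3: arr=3 -> substrate=0 bound=3 product=1
t=4: arr=0 -> substrate=0 bound=3 product=1
t=5: arr=3 -> substrate=0 bound=3 product=4
t=6: arr=2 -> substrate=2 bound=3 product=4
t=7: arr=0 -> substrate=0 bound=2 product=7
t=8: arr=1 -> substrate=0 bound=3 product=7
t=9: arr=1 -> substrate=0 bound=2 product=9
t=10: arr=0 -> substrate=0 bound=1 product=10
t=11: arr=0 -> substrate=0 bound=0 product=11

Answer: 1 1 0 3 3 3 3 2 3 2 1 0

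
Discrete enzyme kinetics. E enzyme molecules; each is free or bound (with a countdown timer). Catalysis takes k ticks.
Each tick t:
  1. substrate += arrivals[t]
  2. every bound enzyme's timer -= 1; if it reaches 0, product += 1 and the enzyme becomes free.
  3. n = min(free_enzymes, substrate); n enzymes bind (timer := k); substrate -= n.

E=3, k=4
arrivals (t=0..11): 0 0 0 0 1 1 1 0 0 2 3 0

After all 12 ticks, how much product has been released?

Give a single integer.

Answer: 3

Derivation:
t=0: arr=0 -> substrate=0 bound=0 product=0
t=1: arr=0 -> substrate=0 bound=0 product=0
t=2: arr=0 -> substrate=0 bound=0 product=0
t=3: arr=0 -> substrate=0 bound=0 product=0
t=4: arr=1 -> substrate=0 bound=1 product=0
t=5: arr=1 -> substrate=0 bound=2 product=0
t=6: arr=1 -> substrate=0 bound=3 product=0
t=7: arr=0 -> substrate=0 bound=3 product=0
t=8: arr=0 -> substrate=0 bound=2 product=1
t=9: arr=2 -> substrate=0 bound=3 product=2
t=10: arr=3 -> substrate=2 bound=3 product=3
t=11: arr=0 -> substrate=2 bound=3 product=3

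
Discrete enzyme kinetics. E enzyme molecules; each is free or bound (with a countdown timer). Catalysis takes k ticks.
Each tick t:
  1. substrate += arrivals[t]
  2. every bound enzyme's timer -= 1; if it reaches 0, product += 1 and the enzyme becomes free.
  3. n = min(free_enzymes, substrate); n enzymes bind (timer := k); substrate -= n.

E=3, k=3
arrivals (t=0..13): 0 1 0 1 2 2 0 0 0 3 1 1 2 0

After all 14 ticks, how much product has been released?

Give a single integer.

Answer: 9

Derivation:
t=0: arr=0 -> substrate=0 bound=0 product=0
t=1: arr=1 -> substrate=0 bound=1 product=0
t=2: arr=0 -> substrate=0 bound=1 product=0
t=3: arr=1 -> substrate=0 bound=2 product=0
t=4: arr=2 -> substrate=0 bound=3 product=1
t=5: arr=2 -> substrate=2 bound=3 product=1
t=6: arr=0 -> substrate=1 bound=3 product=2
t=7: arr=0 -> substrate=0 bound=2 product=4
t=8: arr=0 -> substrate=0 bound=2 product=4
t=9: arr=3 -> substrate=1 bound=3 product=5
t=10: arr=1 -> substrate=1 bound=3 product=6
t=11: arr=1 -> substrate=2 bound=3 product=6
t=12: arr=2 -> substrate=2 bound=3 product=8
t=13: arr=0 -> substrate=1 bound=3 product=9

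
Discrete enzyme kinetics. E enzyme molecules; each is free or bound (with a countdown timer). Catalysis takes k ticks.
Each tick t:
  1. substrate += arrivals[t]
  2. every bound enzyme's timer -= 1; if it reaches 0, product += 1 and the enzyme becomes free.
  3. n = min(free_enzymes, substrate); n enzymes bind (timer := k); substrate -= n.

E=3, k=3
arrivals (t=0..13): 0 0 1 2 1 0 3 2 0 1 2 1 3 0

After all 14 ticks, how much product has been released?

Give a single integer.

Answer: 9

Derivation:
t=0: arr=0 -> substrate=0 bound=0 product=0
t=1: arr=0 -> substrate=0 bound=0 product=0
t=2: arr=1 -> substrate=0 bound=1 product=0
t=3: arr=2 -> substrate=0 bound=3 product=0
t=4: arr=1 -> substrate=1 bound=3 product=0
t=5: arr=0 -> substrate=0 bound=3 product=1
t=6: arr=3 -> substrate=1 bound=3 product=3
t=7: arr=2 -> substrate=3 bound=3 product=3
t=8: arr=0 -> substrate=2 bound=3 product=4
t=9: arr=1 -> substrate=1 bound=3 product=6
t=10: arr=2 -> substrate=3 bound=3 product=6
t=11: arr=1 -> substrate=3 bound=3 product=7
t=12: arr=3 -> substrate=4 bound=3 product=9
t=13: arr=0 -> substrate=4 bound=3 product=9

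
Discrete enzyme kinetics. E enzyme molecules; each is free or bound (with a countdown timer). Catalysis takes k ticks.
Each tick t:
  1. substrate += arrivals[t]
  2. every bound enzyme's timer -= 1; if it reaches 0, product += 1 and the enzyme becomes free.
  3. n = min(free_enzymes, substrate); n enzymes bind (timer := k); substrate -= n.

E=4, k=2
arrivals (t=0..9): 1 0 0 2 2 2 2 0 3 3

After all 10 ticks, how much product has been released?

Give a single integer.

t=0: arr=1 -> substrate=0 bound=1 product=0
t=1: arr=0 -> substrate=0 bound=1 product=0
t=2: arr=0 -> substrate=0 bound=0 product=1
t=3: arr=2 -> substrate=0 bound=2 product=1
t=4: arr=2 -> substrate=0 bound=4 product=1
t=5: arr=2 -> substrate=0 bound=4 product=3
t=6: arr=2 -> substrate=0 bound=4 product=5
t=7: arr=0 -> substrate=0 bound=2 product=7
t=8: arr=3 -> substrate=0 bound=3 product=9
t=9: arr=3 -> substrate=2 bound=4 product=9

Answer: 9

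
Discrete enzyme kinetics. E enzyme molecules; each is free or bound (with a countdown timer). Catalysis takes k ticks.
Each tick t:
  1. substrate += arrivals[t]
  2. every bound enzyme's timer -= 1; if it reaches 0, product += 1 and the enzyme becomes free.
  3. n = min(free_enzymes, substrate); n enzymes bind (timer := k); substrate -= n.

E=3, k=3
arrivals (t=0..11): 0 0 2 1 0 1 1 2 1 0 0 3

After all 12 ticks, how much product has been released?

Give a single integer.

Answer: 7

Derivation:
t=0: arr=0 -> substrate=0 bound=0 product=0
t=1: arr=0 -> substrate=0 bound=0 product=0
t=2: arr=2 -> substrate=0 bound=2 product=0
t=3: arr=1 -> substrate=0 bound=3 product=0
t=4: arr=0 -> substrate=0 bound=3 product=0
t=5: arr=1 -> substrate=0 bound=2 product=2
t=6: arr=1 -> substrate=0 bound=2 product=3
t=7: arr=2 -> substrate=1 bound=3 product=3
t=8: arr=1 -> substrate=1 bound=3 product=4
t=9: arr=0 -> substrate=0 bound=3 product=5
t=10: arr=0 -> substrate=0 bound=2 product=6
t=11: arr=3 -> substrate=1 bound=3 product=7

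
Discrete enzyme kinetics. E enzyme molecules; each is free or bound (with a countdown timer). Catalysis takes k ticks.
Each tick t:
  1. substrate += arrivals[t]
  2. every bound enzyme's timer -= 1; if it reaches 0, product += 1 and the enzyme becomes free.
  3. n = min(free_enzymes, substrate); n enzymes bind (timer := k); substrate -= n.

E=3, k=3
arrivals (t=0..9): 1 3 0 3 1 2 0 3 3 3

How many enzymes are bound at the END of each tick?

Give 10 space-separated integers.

Answer: 1 3 3 3 3 3 3 3 3 3

Derivation:
t=0: arr=1 -> substrate=0 bound=1 product=0
t=1: arr=3 -> substrate=1 bound=3 product=0
t=2: arr=0 -> substrate=1 bound=3 product=0
t=3: arr=3 -> substrate=3 bound=3 product=1
t=4: arr=1 -> substrate=2 bound=3 product=3
t=5: arr=2 -> substrate=4 bound=3 product=3
t=6: arr=0 -> substrate=3 bound=3 product=4
t=7: arr=3 -> substrate=4 bound=3 product=6
t=8: arr=3 -> substrate=7 bound=3 product=6
t=9: arr=3 -> substrate=9 bound=3 product=7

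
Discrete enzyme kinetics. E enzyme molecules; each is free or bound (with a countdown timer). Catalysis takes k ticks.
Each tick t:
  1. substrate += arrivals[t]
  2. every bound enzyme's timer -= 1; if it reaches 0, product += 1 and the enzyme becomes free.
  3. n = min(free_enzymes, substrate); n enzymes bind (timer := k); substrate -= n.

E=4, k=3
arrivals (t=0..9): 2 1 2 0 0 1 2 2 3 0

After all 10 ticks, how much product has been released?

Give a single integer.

t=0: arr=2 -> substrate=0 bound=2 product=0
t=1: arr=1 -> substrate=0 bound=3 product=0
t=2: arr=2 -> substrate=1 bound=4 product=0
t=3: arr=0 -> substrate=0 bound=3 product=2
t=4: arr=0 -> substrate=0 bound=2 product=3
t=5: arr=1 -> substrate=0 bound=2 product=4
t=6: arr=2 -> substrate=0 bound=3 product=5
t=7: arr=2 -> substrate=1 bound=4 product=5
t=8: arr=3 -> substrate=3 bound=4 product=6
t=9: arr=0 -> substrate=1 bound=4 product=8

Answer: 8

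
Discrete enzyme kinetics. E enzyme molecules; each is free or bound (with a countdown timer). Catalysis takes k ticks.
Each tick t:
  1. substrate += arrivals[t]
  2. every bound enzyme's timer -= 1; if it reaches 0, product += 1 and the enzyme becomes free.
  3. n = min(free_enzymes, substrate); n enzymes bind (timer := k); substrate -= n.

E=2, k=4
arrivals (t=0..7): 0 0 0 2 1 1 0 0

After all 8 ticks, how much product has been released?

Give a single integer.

t=0: arr=0 -> substrate=0 bound=0 product=0
t=1: arr=0 -> substrate=0 bound=0 product=0
t=2: arr=0 -> substrate=0 bound=0 product=0
t=3: arr=2 -> substrate=0 bound=2 product=0
t=4: arr=1 -> substrate=1 bound=2 product=0
t=5: arr=1 -> substrate=2 bound=2 product=0
t=6: arr=0 -> substrate=2 bound=2 product=0
t=7: arr=0 -> substrate=0 bound=2 product=2

Answer: 2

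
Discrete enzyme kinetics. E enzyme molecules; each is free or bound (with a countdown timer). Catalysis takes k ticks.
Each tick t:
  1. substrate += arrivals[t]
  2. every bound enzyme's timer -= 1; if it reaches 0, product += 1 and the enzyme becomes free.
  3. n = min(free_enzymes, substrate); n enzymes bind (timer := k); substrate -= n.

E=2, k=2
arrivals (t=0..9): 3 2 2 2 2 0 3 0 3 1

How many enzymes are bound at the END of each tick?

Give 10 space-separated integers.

t=0: arr=3 -> substrate=1 bound=2 product=0
t=1: arr=2 -> substrate=3 bound=2 product=0
t=2: arr=2 -> substrate=3 bound=2 product=2
t=3: arr=2 -> substrate=5 bound=2 product=2
t=4: arr=2 -> substrate=5 bound=2 product=4
t=5: arr=0 -> substrate=5 bound=2 product=4
t=6: arr=3 -> substrate=6 bound=2 product=6
t=7: arr=0 -> substrate=6 bound=2 product=6
t=8: arr=3 -> substrate=7 bound=2 product=8
t=9: arr=1 -> substrate=8 bound=2 product=8

Answer: 2 2 2 2 2 2 2 2 2 2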